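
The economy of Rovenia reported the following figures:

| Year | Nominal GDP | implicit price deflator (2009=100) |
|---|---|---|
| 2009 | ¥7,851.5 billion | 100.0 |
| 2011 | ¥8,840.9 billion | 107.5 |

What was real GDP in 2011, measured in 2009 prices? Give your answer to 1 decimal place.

Real GDP = Nominal / (implicit price deflator/100) = 8840.9 / 1.075 = 8224.09.

¥8,224.1 billion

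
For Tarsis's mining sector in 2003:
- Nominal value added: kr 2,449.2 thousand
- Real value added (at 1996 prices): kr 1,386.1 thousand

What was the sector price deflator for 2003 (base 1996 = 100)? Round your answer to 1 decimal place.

sector price deflator = (Nominal / Real) × 100 = 2449.2 / 1386.1 × 100 = 176.70.

176.7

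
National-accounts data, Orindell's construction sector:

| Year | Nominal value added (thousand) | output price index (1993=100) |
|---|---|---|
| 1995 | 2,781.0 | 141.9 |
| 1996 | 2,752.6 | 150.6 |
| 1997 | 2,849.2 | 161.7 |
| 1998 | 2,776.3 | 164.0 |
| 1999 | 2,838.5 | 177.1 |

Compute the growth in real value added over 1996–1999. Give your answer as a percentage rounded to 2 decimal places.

-12.31%

Real value added 1996 = 2752.6/1.506 = 1827.76.
Real value added 1999 = 2838.5/1.771 = 1602.77.
Change = 1602.77/1827.76 − 1 = -0.1231.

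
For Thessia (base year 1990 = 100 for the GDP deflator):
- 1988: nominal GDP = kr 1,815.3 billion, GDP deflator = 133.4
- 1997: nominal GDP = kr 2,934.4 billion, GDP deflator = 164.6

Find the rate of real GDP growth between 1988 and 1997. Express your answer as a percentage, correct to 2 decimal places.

31.01%

Real GDP 1988 = 1815.3 / 1.334 = 1360.79.
Real GDP 1997 = 2934.4 / 1.646 = 1782.75.
Real growth = 1782.75 / 1360.79 − 1 = 0.3101.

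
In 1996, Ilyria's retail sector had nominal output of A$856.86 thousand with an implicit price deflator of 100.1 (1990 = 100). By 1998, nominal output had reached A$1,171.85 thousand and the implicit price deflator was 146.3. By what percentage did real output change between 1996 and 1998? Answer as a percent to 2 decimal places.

-6.43%

Real output 1996 = 856.86 / 1.001 = 856.00.
Real output 1998 = 1171.85 / 1.463 = 800.99.
Real growth = 800.99 / 856.00 − 1 = -0.0643.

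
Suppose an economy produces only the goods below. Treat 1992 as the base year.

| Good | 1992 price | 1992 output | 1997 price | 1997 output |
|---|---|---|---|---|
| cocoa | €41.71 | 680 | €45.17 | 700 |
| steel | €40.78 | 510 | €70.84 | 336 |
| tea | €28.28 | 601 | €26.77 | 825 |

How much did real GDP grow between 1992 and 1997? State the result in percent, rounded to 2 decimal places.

Real GDP 1992 = Nominal GDP 1992 = 41.71·680 + 40.78·510 + 28.28·601 = 66156.88.
Real GDP 1997 (at 1992 prices) = 41.71·700 + 40.78·336 + 28.28·825 = 66230.08.
Real growth = 66230.08/66156.88 − 1 = 0.0011.

0.11%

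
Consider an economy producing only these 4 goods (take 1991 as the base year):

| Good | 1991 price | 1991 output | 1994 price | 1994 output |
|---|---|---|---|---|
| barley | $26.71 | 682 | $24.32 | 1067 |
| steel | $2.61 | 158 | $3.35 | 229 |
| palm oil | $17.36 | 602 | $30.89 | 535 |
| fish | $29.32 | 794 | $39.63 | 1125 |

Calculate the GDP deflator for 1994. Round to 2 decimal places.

123.06

Nominal GDP 1994 = 24.32·1067 + 3.35·229 + 30.89·535 + 39.63·1125 = 87826.49.
Real GDP 1994 (at 1991 prices) = 26.71·1067 + 2.61·229 + 17.36·535 + 29.32·1125 = 71369.86.
Deflator = Nominal/Real × 100 = 87826.49/71369.86 × 100 = 123.058.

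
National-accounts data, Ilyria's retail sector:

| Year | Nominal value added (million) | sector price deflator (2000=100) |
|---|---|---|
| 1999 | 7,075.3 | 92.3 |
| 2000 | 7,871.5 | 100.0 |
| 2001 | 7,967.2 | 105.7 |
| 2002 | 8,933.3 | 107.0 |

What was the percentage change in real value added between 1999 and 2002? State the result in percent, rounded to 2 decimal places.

Real value added 1999 = 7075.3/0.923 = 7665.55.
Real value added 2002 = 8933.3/1.070 = 8348.88.
Change = 8348.88/7665.55 − 1 = 0.0891.

8.91%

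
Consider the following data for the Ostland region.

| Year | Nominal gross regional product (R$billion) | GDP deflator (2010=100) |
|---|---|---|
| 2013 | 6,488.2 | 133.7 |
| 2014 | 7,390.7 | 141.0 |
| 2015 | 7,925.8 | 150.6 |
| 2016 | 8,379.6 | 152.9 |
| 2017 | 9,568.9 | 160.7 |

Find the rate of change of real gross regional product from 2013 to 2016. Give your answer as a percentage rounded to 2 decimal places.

Real gross regional product 2013 = 6488.2/1.337 = 4852.80.
Real gross regional product 2016 = 8379.6/1.529 = 5480.44.
Change = 5480.44/4852.80 − 1 = 0.1293.

12.93%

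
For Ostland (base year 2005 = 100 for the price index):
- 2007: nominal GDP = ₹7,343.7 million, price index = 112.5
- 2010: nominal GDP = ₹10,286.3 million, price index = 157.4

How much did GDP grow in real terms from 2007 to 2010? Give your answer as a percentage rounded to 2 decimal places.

Real GDP 2007 = 7343.7 / 1.125 = 6527.73.
Real GDP 2010 = 10286.3 / 1.574 = 6535.13.
Real growth = 6535.13 / 6527.73 − 1 = 0.0011.

0.11%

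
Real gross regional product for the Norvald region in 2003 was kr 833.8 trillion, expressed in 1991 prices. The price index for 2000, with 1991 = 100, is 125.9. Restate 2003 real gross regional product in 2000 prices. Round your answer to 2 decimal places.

kr 1,049.75 trillion

Real gross regional product in 2000 prices = Real gross regional product in 1991 prices × (P_2000/P_1991) = 833.8 × 1.259 = 1049.75.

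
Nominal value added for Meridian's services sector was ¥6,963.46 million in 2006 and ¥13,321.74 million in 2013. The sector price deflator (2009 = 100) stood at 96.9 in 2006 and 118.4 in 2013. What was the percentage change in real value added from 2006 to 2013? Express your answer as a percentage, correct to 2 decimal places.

56.57%

Deflate each year: 2006 → 6963.46/0.969 = 7186.23; 2013 → 13321.74/1.184 = 11251.47.
So real value added changed by 11251.47/7186.23 − 1 = 0.5657, i.e. 56.57%.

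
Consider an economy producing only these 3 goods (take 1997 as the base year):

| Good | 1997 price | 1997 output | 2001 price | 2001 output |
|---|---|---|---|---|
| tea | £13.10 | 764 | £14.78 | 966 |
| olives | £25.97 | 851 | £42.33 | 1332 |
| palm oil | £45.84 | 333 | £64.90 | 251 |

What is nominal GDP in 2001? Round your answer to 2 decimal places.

£86950.94

Nominal GDP 2001 = Σ (p_2001 × q_2001) = 14.78·966 + 42.33·1332 + 64.90·251 = 86950.94.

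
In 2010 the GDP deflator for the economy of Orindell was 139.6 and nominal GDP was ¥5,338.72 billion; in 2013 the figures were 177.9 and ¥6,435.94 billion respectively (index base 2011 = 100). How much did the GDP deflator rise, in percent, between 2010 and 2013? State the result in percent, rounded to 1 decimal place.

27.4%

Price-level change = 177.9 / 139.6 − 1 = 0.2744.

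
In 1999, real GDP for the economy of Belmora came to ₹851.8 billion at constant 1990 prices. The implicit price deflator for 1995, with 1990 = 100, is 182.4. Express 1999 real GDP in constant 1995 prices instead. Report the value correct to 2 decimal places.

₹1,553.68 billion

Real GDP in 1995 prices = Real GDP in 1990 prices × (P_1995/P_1990) = 851.8 × 1.824 = 1553.68.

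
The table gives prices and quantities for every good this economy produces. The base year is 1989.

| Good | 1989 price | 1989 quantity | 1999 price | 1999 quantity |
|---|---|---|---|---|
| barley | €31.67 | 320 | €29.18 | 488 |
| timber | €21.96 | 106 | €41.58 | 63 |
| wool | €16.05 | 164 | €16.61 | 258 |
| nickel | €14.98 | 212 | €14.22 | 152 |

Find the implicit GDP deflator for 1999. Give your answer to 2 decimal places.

Nominal GDP 1999 = 29.18·488 + 41.58·63 + 16.61·258 + 14.22·152 = 23306.20.
Real GDP 1999 (at 1989 prices) = 31.67·488 + 21.96·63 + 16.05·258 + 14.98·152 = 23256.30.
Deflator = Nominal/Real × 100 = 23306.20/23256.30 × 100 = 100.215.

100.21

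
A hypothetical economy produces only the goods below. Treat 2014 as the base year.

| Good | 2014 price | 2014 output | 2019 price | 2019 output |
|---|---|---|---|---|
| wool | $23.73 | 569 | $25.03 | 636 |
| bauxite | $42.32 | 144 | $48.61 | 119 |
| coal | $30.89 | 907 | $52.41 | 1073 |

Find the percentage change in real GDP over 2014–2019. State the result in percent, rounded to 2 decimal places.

11.89%

Real GDP 2014 = Nominal GDP 2014 = 23.73·569 + 42.32·144 + 30.89·907 = 47613.68.
Real GDP 2019 (at 2014 prices) = 23.73·636 + 42.32·119 + 30.89·1073 = 53273.33.
Real growth = 53273.33/47613.68 − 1 = 0.1189.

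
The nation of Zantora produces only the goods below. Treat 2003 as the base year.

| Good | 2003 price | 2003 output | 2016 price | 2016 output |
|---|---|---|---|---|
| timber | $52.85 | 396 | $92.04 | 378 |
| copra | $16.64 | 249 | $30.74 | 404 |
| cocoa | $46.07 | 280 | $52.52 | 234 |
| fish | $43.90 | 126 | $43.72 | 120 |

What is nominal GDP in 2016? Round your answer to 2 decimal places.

$64746.16

Nominal GDP 2016 = Σ (p_2016 × q_2016) = 92.04·378 + 30.74·404 + 52.52·234 + 43.72·120 = 64746.16.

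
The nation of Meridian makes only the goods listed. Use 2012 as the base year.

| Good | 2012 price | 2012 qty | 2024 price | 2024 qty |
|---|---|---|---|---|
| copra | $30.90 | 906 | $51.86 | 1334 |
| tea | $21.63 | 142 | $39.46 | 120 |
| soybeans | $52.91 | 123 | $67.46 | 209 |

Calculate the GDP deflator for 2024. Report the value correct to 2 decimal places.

160.39

Nominal GDP 2024 = 51.86·1334 + 39.46·120 + 67.46·209 = 88015.58.
Real GDP 2024 (at 2012 prices) = 30.90·1334 + 21.63·120 + 52.91·209 = 54874.39.
Deflator = Nominal/Real × 100 = 88015.58/54874.39 × 100 = 160.395.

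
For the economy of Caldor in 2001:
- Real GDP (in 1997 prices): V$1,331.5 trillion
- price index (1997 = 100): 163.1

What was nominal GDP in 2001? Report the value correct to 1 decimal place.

Nominal GDP = Real × (price index/100) = 1331.5 × 1.631 = 2171.68.

V$2,171.7 trillion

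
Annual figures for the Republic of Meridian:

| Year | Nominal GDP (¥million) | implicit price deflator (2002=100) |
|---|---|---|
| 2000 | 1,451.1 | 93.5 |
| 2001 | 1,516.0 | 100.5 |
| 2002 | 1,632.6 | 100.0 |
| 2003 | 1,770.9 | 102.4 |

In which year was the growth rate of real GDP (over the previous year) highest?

2002

2001: real = 1516.0/1.005 = 1508.46; growth vs 2000 (1551.98) = -2.80%.
2002: real = 1632.6/1.000 = 1632.60; growth vs 2001 (1508.46) = 8.23%.
2003: real = 1770.9/1.024 = 1729.39; growth vs 2002 (1632.60) = 5.93%.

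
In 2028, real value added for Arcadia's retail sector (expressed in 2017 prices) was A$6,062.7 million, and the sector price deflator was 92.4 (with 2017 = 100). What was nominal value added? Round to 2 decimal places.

A$5,601.93 million

Nominal value added = Real × (sector price deflator/100) = 6062.7 × 0.924 = 5601.93.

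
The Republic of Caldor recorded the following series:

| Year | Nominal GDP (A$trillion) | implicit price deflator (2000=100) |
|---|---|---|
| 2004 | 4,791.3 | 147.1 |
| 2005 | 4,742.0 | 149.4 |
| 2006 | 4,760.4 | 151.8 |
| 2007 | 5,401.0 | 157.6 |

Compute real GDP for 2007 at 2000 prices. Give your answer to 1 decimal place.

A$3,427.0 trillion

Real GDP 2007 = 5401.0 / 1.576 = 3427.03.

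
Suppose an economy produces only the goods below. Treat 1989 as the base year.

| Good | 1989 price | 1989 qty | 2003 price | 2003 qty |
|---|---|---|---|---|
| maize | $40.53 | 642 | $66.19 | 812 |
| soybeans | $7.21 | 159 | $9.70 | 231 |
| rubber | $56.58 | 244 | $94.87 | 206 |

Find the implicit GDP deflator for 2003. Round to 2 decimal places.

163.37

Nominal GDP 2003 = 66.19·812 + 9.70·231 + 94.87·206 = 75530.20.
Real GDP 2003 (at 1989 prices) = 40.53·812 + 7.21·231 + 56.58·206 = 46231.35.
Deflator = Nominal/Real × 100 = 75530.20/46231.35 × 100 = 163.374.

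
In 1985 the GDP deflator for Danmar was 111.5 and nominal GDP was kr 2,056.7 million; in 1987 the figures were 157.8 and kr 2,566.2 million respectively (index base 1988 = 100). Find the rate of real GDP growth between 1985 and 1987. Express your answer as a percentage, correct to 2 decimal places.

-11.84%

Deflate each year: 1985 → 2056.7/1.115 = 1844.57; 1987 → 2566.2/1.578 = 1626.24.
So real GDP changed by 1626.24/1844.57 − 1 = -0.1184, i.e. -11.84%.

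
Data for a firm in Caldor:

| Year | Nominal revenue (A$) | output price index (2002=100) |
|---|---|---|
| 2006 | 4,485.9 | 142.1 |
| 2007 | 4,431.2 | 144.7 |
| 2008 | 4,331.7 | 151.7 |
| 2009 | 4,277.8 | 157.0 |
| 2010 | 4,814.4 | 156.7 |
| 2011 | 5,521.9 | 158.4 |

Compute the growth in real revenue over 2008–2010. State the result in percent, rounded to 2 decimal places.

Real revenue 2008 = 4331.7/1.517 = 2855.44.
Real revenue 2010 = 4814.4/1.567 = 3072.37.
Change = 3072.37/2855.44 − 1 = 0.0760.

7.60%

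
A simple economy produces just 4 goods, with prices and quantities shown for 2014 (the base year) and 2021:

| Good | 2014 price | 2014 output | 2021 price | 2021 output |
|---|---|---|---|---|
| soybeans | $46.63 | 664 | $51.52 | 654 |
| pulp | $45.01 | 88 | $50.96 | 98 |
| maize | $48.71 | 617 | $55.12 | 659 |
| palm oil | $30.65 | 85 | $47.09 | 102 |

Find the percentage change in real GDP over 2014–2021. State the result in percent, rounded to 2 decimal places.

Real GDP 2014 = Nominal GDP 2014 = 46.63·664 + 45.01·88 + 48.71·617 + 30.65·85 = 67582.52.
Real GDP 2021 (at 2014 prices) = 46.63·654 + 45.01·98 + 48.71·659 + 30.65·102 = 70133.19.
Real growth = 70133.19/67582.52 − 1 = 0.0377.

3.77%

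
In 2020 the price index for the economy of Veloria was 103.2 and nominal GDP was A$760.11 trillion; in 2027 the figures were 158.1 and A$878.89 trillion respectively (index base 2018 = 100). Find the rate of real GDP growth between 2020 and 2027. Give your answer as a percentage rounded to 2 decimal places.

-24.52%

Real GDP 2020 = 760.11 / 1.032 = 736.54.
Real GDP 2027 = 878.89 / 1.581 = 555.91.
Real growth = 555.91 / 736.54 − 1 = -0.2452.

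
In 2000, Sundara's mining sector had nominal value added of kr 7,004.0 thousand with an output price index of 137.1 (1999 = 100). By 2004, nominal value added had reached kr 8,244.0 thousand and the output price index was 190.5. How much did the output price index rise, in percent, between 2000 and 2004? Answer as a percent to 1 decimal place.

Price-level change = 190.5 / 137.1 − 1 = 0.3895.

38.9%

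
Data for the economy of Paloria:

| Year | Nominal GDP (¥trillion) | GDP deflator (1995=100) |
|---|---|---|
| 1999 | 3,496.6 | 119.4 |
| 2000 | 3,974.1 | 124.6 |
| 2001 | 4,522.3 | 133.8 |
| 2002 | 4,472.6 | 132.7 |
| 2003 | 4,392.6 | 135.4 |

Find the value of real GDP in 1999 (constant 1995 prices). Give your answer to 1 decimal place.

Real GDP 1999 = 3496.6 / 1.194 = 2928.48.

¥2,928.5 trillion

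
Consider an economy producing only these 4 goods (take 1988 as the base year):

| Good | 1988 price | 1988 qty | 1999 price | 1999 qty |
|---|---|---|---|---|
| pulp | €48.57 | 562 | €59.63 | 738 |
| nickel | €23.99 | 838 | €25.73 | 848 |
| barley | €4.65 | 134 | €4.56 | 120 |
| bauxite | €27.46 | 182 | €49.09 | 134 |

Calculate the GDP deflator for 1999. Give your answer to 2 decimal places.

120.73

Nominal GDP 1999 = 59.63·738 + 25.73·848 + 4.56·120 + 49.09·134 = 72951.24.
Real GDP 1999 (at 1988 prices) = 48.57·738 + 23.99·848 + 4.65·120 + 27.46·134 = 60425.82.
Deflator = Nominal/Real × 100 = 72951.24/60425.82 × 100 = 120.729.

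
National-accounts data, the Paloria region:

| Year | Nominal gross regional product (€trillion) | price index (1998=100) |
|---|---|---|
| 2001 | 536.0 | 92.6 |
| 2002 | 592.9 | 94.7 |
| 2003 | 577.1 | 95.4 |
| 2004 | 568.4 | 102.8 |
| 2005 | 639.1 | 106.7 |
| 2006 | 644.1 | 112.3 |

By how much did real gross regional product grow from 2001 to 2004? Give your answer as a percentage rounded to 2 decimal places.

-4.48%

Real gross regional product 2001 = 536.0/0.926 = 578.83.
Real gross regional product 2004 = 568.4/1.028 = 552.92.
Change = 552.92/578.83 − 1 = -0.0448.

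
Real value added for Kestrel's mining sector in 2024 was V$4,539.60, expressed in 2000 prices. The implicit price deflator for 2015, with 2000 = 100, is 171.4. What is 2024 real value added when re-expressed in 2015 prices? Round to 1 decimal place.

V$7,780.9

Real value added in 2015 prices = Real value added in 2000 prices × (P_2015/P_2000) = 4539.60 × 1.714 = 7780.87.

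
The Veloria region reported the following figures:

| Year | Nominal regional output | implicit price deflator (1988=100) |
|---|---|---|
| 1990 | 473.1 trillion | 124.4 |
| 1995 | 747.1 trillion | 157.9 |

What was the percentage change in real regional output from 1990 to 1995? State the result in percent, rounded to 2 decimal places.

Real regional output 1990 = 473.1 / 1.244 = 380.31.
Real regional output 1995 = 747.1 / 1.579 = 473.15.
Real growth = 473.15 / 380.31 − 1 = 0.2441.

24.41%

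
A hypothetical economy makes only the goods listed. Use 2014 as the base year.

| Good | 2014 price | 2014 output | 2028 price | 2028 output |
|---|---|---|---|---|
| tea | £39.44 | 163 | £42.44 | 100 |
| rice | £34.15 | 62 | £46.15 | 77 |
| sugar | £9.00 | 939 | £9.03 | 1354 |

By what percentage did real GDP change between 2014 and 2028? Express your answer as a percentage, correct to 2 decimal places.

10.37%

Real GDP 2014 = Nominal GDP 2014 = 39.44·163 + 34.15·62 + 9.00·939 = 16997.02.
Real GDP 2028 (at 2014 prices) = 39.44·100 + 34.15·77 + 9.00·1354 = 18759.55.
Real growth = 18759.55/16997.02 − 1 = 0.1037.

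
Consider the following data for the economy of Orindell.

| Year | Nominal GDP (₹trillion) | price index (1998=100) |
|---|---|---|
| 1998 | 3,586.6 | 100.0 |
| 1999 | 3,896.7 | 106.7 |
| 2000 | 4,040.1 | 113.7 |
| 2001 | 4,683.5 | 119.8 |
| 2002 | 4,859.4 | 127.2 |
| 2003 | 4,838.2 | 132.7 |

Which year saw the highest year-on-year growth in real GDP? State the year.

2001

1999: real = 3896.7/1.067 = 3652.01; growth vs 1998 (3586.60) = 1.82%.
2000: real = 4040.1/1.137 = 3553.30; growth vs 1999 (3652.01) = -2.70%.
2001: real = 4683.5/1.198 = 3909.43; growth vs 2000 (3553.30) = 10.02%.
2002: real = 4859.4/1.272 = 3820.28; growth vs 2001 (3909.43) = -2.28%.
2003: real = 4838.2/1.327 = 3645.97; growth vs 2002 (3820.28) = -4.56%.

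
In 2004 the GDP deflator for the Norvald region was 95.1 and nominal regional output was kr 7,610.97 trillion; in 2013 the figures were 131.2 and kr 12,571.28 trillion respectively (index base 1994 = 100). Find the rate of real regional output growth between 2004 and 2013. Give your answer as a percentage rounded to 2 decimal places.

19.73%

Real regional output 2004 = 7610.97 / 0.951 = 8003.12.
Real regional output 2013 = 12571.28 / 1.312 = 9581.77.
Real growth = 9581.77 / 8003.12 − 1 = 0.1973.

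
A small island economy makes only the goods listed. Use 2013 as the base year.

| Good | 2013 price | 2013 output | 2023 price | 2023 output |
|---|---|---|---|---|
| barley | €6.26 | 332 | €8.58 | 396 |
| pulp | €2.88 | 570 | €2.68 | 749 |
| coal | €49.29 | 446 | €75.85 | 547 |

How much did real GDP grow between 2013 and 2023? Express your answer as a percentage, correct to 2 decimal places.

Real GDP 2013 = Nominal GDP 2013 = 6.26·332 + 2.88·570 + 49.29·446 = 25703.26.
Real GDP 2023 (at 2013 prices) = 6.26·396 + 2.88·749 + 49.29·547 = 31597.71.
Real growth = 31597.71/25703.26 − 1 = 0.2293.

22.93%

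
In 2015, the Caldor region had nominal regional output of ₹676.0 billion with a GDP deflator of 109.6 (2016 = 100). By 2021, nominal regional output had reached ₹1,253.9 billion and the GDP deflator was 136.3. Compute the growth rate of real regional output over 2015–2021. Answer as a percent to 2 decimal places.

Deflate each year: 2015 → 676.0/1.096 = 616.79; 2021 → 1253.9/1.363 = 919.96.
So real regional output changed by 919.96/616.79 − 1 = 0.4915, i.e. 49.15%.

49.15%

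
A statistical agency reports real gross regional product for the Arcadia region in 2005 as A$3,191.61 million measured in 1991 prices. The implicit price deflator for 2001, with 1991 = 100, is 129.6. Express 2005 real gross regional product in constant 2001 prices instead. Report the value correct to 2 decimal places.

Real gross regional product in 2001 prices = Real gross regional product in 1991 prices × (P_2001/P_1991) = 3191.61 × 1.296 = 4136.33.

A$4,136.33 million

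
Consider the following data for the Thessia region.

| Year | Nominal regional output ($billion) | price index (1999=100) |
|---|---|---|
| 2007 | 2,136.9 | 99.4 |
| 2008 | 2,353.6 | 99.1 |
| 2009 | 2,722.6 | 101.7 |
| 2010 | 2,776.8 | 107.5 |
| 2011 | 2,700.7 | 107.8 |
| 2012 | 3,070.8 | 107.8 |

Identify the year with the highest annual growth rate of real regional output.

2008: real = 2353.6/0.991 = 2374.97; growth vs 2007 (2149.80) = 10.47%.
2009: real = 2722.6/1.017 = 2677.09; growth vs 2008 (2374.97) = 12.72%.
2010: real = 2776.8/1.075 = 2583.07; growth vs 2009 (2677.09) = -3.51%.
2011: real = 2700.7/1.078 = 2505.29; growth vs 2010 (2583.07) = -3.01%.
2012: real = 3070.8/1.078 = 2848.61; growth vs 2011 (2505.29) = 13.70%.

2012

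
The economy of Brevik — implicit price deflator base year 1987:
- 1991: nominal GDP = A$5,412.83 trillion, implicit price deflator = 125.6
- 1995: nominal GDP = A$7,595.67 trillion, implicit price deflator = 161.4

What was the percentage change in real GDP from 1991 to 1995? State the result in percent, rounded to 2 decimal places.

Real GDP 1991 = 5412.83 / 1.256 = 4309.58.
Real GDP 1995 = 7595.67 / 1.614 = 4706.12.
Real growth = 4706.12 / 4309.58 − 1 = 0.0920.

9.20%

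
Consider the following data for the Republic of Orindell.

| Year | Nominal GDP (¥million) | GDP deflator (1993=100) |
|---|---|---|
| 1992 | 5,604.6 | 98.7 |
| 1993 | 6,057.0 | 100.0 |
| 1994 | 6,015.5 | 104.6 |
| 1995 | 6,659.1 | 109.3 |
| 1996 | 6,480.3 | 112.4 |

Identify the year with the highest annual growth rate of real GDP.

1993: real = 6057.0/1.000 = 6057.00; growth vs 1992 (5678.42) = 6.67%.
1994: real = 6015.5/1.046 = 5750.96; growth vs 1993 (6057.00) = -5.05%.
1995: real = 6659.1/1.093 = 6092.50; growth vs 1994 (5750.96) = 5.94%.
1996: real = 6480.3/1.124 = 5765.39; growth vs 1995 (6092.50) = -5.37%.

1993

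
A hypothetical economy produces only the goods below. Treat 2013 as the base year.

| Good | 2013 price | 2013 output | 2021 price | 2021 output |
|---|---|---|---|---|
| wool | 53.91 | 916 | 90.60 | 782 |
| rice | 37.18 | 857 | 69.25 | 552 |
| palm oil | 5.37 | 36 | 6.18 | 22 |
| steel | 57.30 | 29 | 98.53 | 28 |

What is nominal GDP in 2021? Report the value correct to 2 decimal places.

111970.00

Nominal GDP 2021 = Σ (p_2021 × q_2021) = 90.60·782 + 69.25·552 + 6.18·22 + 98.53·28 = 111970.00.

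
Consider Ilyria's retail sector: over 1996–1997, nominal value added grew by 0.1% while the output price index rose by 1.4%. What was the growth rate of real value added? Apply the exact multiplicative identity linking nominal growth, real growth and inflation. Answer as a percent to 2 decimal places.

(1 + g_nom) = (1 + g_real)(1 + π), so g_real = 1.0010 / 1.0140 − 1 = -0.01282.

-1.28%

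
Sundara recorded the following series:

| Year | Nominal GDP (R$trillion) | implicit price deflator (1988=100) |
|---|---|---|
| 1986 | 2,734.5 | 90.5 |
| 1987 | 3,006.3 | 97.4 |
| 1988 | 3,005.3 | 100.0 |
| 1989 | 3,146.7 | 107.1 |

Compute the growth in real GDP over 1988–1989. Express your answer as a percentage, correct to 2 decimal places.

-2.24%

Real GDP 1988 = 3005.3/1.000 = 3005.30.
Real GDP 1989 = 3146.7/1.071 = 2938.10.
Change = 2938.10/3005.30 − 1 = -0.0224.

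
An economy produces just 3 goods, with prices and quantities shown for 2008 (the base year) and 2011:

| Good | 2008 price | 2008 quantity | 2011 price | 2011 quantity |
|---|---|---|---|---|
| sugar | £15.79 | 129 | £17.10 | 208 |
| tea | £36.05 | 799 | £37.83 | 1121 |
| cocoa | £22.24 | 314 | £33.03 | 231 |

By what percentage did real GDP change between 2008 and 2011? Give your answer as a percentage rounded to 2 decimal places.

Real GDP 2008 = Nominal GDP 2008 = 15.79·129 + 36.05·799 + 22.24·314 = 37824.22.
Real GDP 2011 (at 2008 prices) = 15.79·208 + 36.05·1121 + 22.24·231 = 48833.81.
Real growth = 48833.81/37824.22 − 1 = 0.2911.

29.11%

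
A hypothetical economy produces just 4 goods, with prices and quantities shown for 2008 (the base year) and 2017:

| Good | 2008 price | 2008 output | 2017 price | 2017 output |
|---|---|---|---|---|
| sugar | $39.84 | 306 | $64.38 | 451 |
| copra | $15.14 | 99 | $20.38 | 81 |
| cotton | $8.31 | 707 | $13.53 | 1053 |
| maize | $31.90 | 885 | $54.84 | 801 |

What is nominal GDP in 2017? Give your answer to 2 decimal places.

Nominal GDP 2017 = Σ (p_2017 × q_2017) = 64.38·451 + 20.38·81 + 13.53·1053 + 54.84·801 = 88860.09.

$88860.09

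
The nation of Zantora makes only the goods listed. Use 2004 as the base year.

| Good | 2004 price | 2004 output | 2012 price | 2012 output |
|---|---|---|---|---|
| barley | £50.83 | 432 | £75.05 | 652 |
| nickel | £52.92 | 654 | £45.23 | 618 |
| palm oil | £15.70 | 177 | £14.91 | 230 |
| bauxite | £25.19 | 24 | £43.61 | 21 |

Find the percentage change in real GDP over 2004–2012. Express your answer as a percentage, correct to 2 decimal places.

16.74%

Real GDP 2004 = Nominal GDP 2004 = 50.83·432 + 52.92·654 + 15.70·177 + 25.19·24 = 59951.70.
Real GDP 2012 (at 2004 prices) = 50.83·652 + 52.92·618 + 15.70·230 + 25.19·21 = 69985.71.
Real growth = 69985.71/59951.70 − 1 = 0.1674.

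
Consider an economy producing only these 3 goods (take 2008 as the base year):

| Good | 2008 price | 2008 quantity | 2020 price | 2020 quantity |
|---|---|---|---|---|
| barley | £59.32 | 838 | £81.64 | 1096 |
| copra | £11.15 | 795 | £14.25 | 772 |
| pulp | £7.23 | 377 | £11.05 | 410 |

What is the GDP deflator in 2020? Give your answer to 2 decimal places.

137.11

Nominal GDP 2020 = 81.64·1096 + 14.25·772 + 11.05·410 = 105008.94.
Real GDP 2020 (at 2008 prices) = 59.32·1096 + 11.15·772 + 7.23·410 = 76586.82.
Deflator = Nominal/Real × 100 = 105008.94/76586.82 × 100 = 137.111.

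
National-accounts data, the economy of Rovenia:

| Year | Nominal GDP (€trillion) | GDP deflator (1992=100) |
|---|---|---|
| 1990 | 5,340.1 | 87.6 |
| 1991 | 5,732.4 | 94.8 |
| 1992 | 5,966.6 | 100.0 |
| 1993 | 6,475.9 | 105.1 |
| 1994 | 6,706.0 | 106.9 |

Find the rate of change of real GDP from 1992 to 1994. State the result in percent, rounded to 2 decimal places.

5.14%

Real GDP 1992 = 5966.6/1.000 = 5966.60.
Real GDP 1994 = 6706.0/1.069 = 6273.15.
Change = 6273.15/5966.60 − 1 = 0.0514.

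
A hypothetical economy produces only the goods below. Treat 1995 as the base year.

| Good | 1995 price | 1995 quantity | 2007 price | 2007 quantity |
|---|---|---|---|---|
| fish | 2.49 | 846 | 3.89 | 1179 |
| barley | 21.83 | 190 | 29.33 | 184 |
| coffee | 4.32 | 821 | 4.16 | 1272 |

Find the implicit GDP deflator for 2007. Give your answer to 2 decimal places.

122.71

Nominal GDP 2007 = 3.89·1179 + 29.33·184 + 4.16·1272 = 15274.55.
Real GDP 2007 (at 1995 prices) = 2.49·1179 + 21.83·184 + 4.32·1272 = 12447.47.
Deflator = Nominal/Real × 100 = 15274.55/12447.47 × 100 = 122.712.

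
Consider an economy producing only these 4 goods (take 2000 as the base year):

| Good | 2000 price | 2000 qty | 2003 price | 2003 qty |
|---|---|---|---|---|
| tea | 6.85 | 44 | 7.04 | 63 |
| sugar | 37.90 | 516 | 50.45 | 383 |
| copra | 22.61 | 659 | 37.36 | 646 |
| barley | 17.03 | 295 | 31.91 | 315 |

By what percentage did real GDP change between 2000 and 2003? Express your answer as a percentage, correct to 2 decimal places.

Real GDP 2000 = Nominal GDP 2000 = 6.85·44 + 37.90·516 + 22.61·659 + 17.03·295 = 39781.64.
Real GDP 2003 (at 2000 prices) = 6.85·63 + 37.90·383 + 22.61·646 + 17.03·315 = 34917.76.
Real growth = 34917.76/39781.64 − 1 = -0.1223.

-12.23%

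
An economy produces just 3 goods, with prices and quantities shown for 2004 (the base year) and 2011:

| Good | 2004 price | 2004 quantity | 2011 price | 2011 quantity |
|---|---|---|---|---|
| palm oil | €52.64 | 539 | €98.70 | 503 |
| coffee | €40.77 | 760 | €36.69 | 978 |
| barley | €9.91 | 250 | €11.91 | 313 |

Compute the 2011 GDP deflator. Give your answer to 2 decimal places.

128.51

Nominal GDP 2011 = 98.70·503 + 36.69·978 + 11.91·313 = 89256.75.
Real GDP 2011 (at 2004 prices) = 52.64·503 + 40.77·978 + 9.91·313 = 69452.81.
Deflator = Nominal/Real × 100 = 89256.75/69452.81 × 100 = 128.514.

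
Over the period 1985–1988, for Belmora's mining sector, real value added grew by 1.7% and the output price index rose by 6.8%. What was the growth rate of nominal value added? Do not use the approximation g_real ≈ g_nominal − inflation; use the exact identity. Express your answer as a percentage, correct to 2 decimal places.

8.62%

(1 + g_nom) = (1 + g_real)(1 + π) = 1.0170 × 1.0680 = 1.08616.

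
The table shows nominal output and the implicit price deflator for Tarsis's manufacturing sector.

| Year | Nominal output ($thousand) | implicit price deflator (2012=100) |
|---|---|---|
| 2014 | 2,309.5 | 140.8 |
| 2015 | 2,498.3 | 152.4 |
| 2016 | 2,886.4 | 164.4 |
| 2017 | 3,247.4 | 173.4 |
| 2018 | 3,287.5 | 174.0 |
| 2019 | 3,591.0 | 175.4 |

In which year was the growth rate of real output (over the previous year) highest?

2015: real = 2498.3/1.524 = 1639.30; growth vs 2014 (1640.27) = -0.06%.
2016: real = 2886.4/1.644 = 1755.72; growth vs 2015 (1639.30) = 7.10%.
2017: real = 3247.4/1.734 = 1872.78; growth vs 2016 (1755.72) = 6.67%.
2018: real = 3287.5/1.740 = 1889.37; growth vs 2017 (1872.78) = 0.89%.
2019: real = 3591.0/1.754 = 2047.32; growth vs 2018 (1889.37) = 8.36%.

2019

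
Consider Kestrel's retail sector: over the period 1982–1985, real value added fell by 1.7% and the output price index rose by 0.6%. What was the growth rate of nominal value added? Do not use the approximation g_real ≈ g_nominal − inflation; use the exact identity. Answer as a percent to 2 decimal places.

(1 + g_nom) = (1 + g_real)(1 + π) = 0.9830 × 1.0060 = 0.98890.

-1.11%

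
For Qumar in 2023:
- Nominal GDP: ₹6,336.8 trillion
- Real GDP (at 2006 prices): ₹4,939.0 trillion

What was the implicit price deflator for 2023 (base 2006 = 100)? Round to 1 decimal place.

implicit price deflator = (Nominal / Real) × 100 = 6336.8 / 4939.0 × 100 = 128.30.

128.3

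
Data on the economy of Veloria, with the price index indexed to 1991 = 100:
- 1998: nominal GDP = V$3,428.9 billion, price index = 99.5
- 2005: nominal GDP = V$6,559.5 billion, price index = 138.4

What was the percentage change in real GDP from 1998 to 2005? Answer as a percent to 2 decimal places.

Deflate each year: 1998 → 3428.9/0.995 = 3446.13; 2005 → 6559.5/1.384 = 4739.52.
So real GDP changed by 4739.52/3446.13 − 1 = 0.3753, i.e. 37.53%.

37.53%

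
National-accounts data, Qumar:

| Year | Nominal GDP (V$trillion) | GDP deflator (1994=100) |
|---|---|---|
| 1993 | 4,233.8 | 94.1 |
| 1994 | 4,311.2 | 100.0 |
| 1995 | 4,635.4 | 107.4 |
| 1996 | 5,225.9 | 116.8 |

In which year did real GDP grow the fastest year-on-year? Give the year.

1994: real = 4311.2/1.000 = 4311.20; growth vs 1993 (4499.26) = -4.18%.
1995: real = 4635.4/1.074 = 4316.01; growth vs 1994 (4311.20) = 0.11%.
1996: real = 5225.9/1.168 = 4474.23; growth vs 1995 (4316.01) = 3.67%.

1996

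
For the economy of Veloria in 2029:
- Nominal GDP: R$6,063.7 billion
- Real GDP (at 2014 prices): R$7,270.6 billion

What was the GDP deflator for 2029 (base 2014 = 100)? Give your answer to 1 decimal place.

GDP deflator = (Nominal / Real) × 100 = 6063.7 / 7270.6 × 100 = 83.40.

83.4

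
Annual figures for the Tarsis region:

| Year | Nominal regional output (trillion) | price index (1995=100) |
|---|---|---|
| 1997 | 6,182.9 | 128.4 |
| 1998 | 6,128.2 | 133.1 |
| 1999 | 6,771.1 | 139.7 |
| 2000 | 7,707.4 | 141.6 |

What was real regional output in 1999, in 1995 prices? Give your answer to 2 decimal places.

4,846.89 trillion

Real regional output 1999 = 6771.1 / 1.397 = 4846.89.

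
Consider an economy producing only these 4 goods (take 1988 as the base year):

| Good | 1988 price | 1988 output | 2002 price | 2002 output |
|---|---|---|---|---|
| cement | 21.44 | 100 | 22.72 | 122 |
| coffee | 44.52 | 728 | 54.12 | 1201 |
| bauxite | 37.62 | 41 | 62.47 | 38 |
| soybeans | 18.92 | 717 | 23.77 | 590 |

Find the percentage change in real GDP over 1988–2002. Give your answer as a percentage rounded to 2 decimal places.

38.29%

Real GDP 1988 = Nominal GDP 1988 = 21.44·100 + 44.52·728 + 37.62·41 + 18.92·717 = 49662.62.
Real GDP 2002 (at 1988 prices) = 21.44·122 + 44.52·1201 + 37.62·38 + 18.92·590 = 68676.56.
Real growth = 68676.56/49662.62 − 1 = 0.3829.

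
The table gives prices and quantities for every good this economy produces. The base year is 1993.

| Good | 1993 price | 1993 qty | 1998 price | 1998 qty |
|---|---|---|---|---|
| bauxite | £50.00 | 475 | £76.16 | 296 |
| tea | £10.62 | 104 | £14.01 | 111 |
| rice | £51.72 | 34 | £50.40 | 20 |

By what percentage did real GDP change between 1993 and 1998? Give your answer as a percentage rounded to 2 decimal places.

-36.07%

Real GDP 1993 = Nominal GDP 1993 = 50.00·475 + 10.62·104 + 51.72·34 = 26612.96.
Real GDP 1998 (at 1993 prices) = 50.00·296 + 10.62·111 + 51.72·20 = 17013.22.
Real growth = 17013.22/26612.96 − 1 = -0.3607.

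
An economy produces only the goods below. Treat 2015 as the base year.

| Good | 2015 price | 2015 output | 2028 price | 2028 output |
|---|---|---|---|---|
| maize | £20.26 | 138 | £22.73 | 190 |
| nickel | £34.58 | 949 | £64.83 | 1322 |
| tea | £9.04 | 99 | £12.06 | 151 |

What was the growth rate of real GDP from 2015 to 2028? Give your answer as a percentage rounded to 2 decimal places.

Real GDP 2015 = Nominal GDP 2015 = 20.26·138 + 34.58·949 + 9.04·99 = 36507.26.
Real GDP 2028 (at 2015 prices) = 20.26·190 + 34.58·1322 + 9.04·151 = 50929.20.
Real growth = 50929.20/36507.26 − 1 = 0.3950.

39.50%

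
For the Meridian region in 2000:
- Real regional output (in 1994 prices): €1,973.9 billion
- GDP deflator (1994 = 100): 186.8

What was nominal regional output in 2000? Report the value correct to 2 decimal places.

Nominal regional output = Real × (GDP deflator/100) = 1973.9 × 1.868 = 3687.25.

€3,687.25 billion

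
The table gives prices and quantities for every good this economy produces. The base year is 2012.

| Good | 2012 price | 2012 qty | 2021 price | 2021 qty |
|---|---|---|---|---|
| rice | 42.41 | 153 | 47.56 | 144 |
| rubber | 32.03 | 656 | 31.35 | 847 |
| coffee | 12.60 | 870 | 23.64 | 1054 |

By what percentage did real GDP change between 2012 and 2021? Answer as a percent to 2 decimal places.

20.94%

Real GDP 2012 = Nominal GDP 2012 = 42.41·153 + 32.03·656 + 12.60·870 = 38462.41.
Real GDP 2021 (at 2012 prices) = 42.41·144 + 32.03·847 + 12.60·1054 = 46516.85.
Real growth = 46516.85/38462.41 − 1 = 0.2094.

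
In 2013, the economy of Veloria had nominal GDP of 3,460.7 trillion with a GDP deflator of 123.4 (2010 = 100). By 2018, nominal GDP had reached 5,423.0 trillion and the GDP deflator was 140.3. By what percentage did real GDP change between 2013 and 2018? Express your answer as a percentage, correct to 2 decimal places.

Real GDP 2013 = 3460.7 / 1.234 = 2804.46.
Real GDP 2018 = 5423.0 / 1.403 = 3865.29.
Real growth = 3865.29 / 2804.46 − 1 = 0.3783.

37.83%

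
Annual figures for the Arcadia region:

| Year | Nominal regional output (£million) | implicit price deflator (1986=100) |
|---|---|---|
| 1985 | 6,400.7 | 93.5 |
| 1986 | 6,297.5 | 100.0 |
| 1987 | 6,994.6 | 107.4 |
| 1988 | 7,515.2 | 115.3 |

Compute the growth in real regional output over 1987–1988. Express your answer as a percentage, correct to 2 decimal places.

0.08%

Real regional output 1987 = 6994.6/1.074 = 6512.66.
Real regional output 1988 = 7515.2/1.153 = 6517.95.
Change = 6517.95/6512.66 − 1 = 0.0008.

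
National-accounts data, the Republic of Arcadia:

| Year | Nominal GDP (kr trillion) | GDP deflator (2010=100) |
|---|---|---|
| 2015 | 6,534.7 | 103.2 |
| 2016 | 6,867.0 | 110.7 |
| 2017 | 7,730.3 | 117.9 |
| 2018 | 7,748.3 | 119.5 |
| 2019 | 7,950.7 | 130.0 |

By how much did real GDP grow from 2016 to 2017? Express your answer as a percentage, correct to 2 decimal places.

5.70%

Real GDP 2016 = 6867.0/1.107 = 6203.25.
Real GDP 2017 = 7730.3/1.179 = 6556.66.
Change = 6556.66/6203.25 − 1 = 0.0570.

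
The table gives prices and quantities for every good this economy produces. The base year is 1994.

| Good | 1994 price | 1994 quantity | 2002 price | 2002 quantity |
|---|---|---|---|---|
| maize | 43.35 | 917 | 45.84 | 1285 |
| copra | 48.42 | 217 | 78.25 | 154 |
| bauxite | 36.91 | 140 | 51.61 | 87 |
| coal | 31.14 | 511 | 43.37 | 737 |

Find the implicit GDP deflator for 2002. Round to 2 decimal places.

120.25

Nominal GDP 2002 = 45.84·1285 + 78.25·154 + 51.61·87 + 43.37·737 = 107408.66.
Real GDP 2002 (at 1994 prices) = 43.35·1285 + 48.42·154 + 36.91·87 + 31.14·737 = 89322.78.
Deflator = Nominal/Real × 100 = 107408.66/89322.78 × 100 = 120.248.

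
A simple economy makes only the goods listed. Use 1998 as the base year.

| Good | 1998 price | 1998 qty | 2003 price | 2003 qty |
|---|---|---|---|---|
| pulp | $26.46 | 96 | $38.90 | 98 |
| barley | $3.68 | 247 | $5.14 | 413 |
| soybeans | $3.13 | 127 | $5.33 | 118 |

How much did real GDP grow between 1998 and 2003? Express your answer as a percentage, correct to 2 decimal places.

16.52%

Real GDP 1998 = Nominal GDP 1998 = 26.46·96 + 3.68·247 + 3.13·127 = 3846.63.
Real GDP 2003 (at 1998 prices) = 26.46·98 + 3.68·413 + 3.13·118 = 4482.26.
Real growth = 4482.26/3846.63 − 1 = 0.1652.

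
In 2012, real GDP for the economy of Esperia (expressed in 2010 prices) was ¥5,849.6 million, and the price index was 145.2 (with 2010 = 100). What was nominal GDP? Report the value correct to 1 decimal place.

Nominal GDP = Real × (price index/100) = 5849.6 × 1.452 = 8493.62.

¥8,493.6 million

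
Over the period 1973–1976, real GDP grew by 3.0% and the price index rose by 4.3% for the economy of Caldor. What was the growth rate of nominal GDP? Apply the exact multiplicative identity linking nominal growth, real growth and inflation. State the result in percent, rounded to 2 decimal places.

7.43%

(1 + g_nom) = (1 + g_real)(1 + π) = 1.0300 × 1.0430 = 1.07429.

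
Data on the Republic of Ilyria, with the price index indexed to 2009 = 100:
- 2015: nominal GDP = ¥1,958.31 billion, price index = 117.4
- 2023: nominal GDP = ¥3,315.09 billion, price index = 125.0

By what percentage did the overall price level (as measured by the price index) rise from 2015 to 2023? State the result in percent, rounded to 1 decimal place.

Price-level change = 125.0 / 117.4 − 1 = 0.0647.

6.5%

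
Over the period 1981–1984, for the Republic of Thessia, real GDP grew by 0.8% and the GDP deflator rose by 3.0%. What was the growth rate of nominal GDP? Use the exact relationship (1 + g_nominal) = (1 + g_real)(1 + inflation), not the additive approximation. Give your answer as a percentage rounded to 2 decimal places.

(1 + g_nom) = (1 + g_real)(1 + π) = 1.0080 × 1.0300 = 1.03824.

3.82%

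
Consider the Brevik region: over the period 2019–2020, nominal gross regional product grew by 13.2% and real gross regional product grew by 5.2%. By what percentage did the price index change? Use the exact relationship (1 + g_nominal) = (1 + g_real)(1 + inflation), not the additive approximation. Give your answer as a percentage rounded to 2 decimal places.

(1 + g_nom) = (1 + g_real)(1 + π), so π = 1.1320 / 1.0520 − 1 = 0.07605.

7.60%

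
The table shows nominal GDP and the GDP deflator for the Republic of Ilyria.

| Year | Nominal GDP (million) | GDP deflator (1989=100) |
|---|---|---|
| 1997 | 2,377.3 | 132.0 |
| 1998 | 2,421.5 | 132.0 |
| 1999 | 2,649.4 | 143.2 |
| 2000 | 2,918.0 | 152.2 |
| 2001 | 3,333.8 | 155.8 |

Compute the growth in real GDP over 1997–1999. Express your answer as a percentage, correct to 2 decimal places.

Real GDP 1997 = 2377.3/1.320 = 1800.98.
Real GDP 1999 = 2649.4/1.432 = 1850.14.
Change = 1850.14/1800.98 − 1 = 0.0273.

2.73%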